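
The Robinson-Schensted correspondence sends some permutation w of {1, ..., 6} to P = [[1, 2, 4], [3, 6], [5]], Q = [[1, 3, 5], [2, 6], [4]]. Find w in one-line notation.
5 1 3 2 6 4

Reverse RSK: for i = n, n-1, ..., 1, locate i in Q, remove the corresponding corner cell from P, and reverse-bump its entry up through P; the value ejected from row 1 is w(i).

So w = 5 1 3 2 6 4.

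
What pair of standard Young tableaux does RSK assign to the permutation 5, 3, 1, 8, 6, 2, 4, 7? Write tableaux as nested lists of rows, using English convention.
P = [[1, 2, 4, 7], [3, 6], [5, 8]], Q = [[1, 4, 7, 8], [2, 5], [3, 6]]

Insert each entry of the permutation into P by Schensted row insertion, recording in Q the position of each new cell.

Insert 5: appended to row 1. P = [[5]], Q = [[1]].
Insert 3: 3 bumps 5 from row 1; 5 starts row 2. P = [[3], [5]], Q = [[1], [2]].
Insert 1: 1 bumps 3 from row 1; 3 bumps 5 from row 2; 5 starts row 3. P = [[1], [3], [5]], Q = [[1], [2], [3]].
Insert 8: appended to row 1. P = [[1, 8], [3], [5]], Q = [[1, 4], [2], [3]].
Insert 6: 6 bumps 8 from row 1; 8 appends to row 2. P = [[1, 6], [3, 8], [5]], Q = [[1, 4], [2, 5], [3]].
Insert 2: 2 bumps 6 from row 1; 6 bumps 8 from row 2; 8 appends to row 3. P = [[1, 2], [3, 6], [5, 8]], Q = [[1, 4], [2, 5], [3, 6]].
Insert 4: appended to row 1. P = [[1, 2, 4], [3, 6], [5, 8]], Q = [[1, 4, 7], [2, 5], [3, 6]].
Insert 7: appended to row 1. P = [[1, 2, 4, 7], [3, 6], [5, 8]], Q = [[1, 4, 7, 8], [2, 5], [3, 6]].

So P = [[1, 2, 4, 7], [3, 6], [5, 8]], Q = [[1, 4, 7, 8], [2, 5], [3, 6]].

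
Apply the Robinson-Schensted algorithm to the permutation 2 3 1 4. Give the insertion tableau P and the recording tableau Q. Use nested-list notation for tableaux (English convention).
Insert each entry of the permutation into P by Schensted row insertion, recording in Q the position of each new cell.

After inserting 2: P = [[2]].
After inserting 3: P = [[2, 3]].
After inserting 1: P = [[1, 3], [2]].
After inserting 4: P = [[1, 3, 4], [2]].

So P = [[1, 3, 4], [2]], Q = [[1, 2, 4], [3]].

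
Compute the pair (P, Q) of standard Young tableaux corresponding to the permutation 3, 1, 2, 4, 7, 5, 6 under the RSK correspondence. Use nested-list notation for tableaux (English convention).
P = [[1, 2, 4, 5, 6], [3, 7]], Q = [[1, 3, 4, 5, 7], [2, 6]]

Insert each entry of the permutation into P by Schensted row insertion, recording in Q the position of each new cell.

Insert 3: appended to row 1. P = [[3]].
Insert 1: 1 bumps 3 from row 1; 3 starts row 2. P = [[1], [3]].
Insert 2: appended to row 1. P = [[1, 2], [3]].
Insert 4: appended to row 1. P = [[1, 2, 4], [3]].
Insert 7: appended to row 1. P = [[1, 2, 4, 7], [3]].
Insert 5: 5 bumps 7 from row 1; 7 appends to row 2. P = [[1, 2, 4, 5], [3, 7]].
Insert 6: appended to row 1. P = [[1, 2, 4, 5, 6], [3, 7]].

So P = [[1, 2, 4, 5, 6], [3, 7]], Q = [[1, 3, 4, 5, 7], [2, 6]].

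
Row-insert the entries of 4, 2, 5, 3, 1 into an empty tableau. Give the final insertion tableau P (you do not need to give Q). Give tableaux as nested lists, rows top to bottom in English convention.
P = [[1, 3], [2, 5], [4]]

Insert 4: appended to row 1. P = [[4]].
Insert 2: 2 bumps 4 from row 1; 4 starts row 2. P = [[2], [4]].
Insert 5: appended to row 1. P = [[2, 5], [4]].
Insert 3: 3 bumps 5 from row 1; 5 appends to row 2. P = [[2, 3], [4, 5]].
Insert 1: 1 bumps 2 from row 1; 2 bumps 4 from row 2; 4 starts row 3. P = [[1, 3], [2, 5], [4]].

So P = [[1, 3], [2, 5], [4]].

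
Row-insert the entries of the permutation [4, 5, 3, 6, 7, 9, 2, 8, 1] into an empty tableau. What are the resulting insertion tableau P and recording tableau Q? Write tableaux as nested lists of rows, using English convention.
P = [[1, 5, 6, 7, 8], [2, 9], [3], [4]], Q = [[1, 2, 4, 5, 6], [3, 8], [7], [9]]

Insert each entry of the permutation into P by Schensted row insertion, recording in Q the position of each new cell.

Insert 4: appended to row 1. P = [[4]], Q = [[1]].
Insert 5: appended to row 1. P = [[4, 5]], Q = [[1, 2]].
Insert 3: 3 bumps 4 from row 1; 4 starts row 2. P = [[3, 5], [4]], Q = [[1, 2], [3]].
Insert 6: appended to row 1. P = [[3, 5, 6], [4]], Q = [[1, 2, 4], [3]].
Insert 7: appended to row 1. P = [[3, 5, 6, 7], [4]], Q = [[1, 2, 4, 5], [3]].
Insert 9: appended to row 1. P = [[3, 5, 6, 7, 9], [4]], Q = [[1, 2, 4, 5, 6], [3]].
Insert 2: 2 bumps 3 from row 1; 3 bumps 4 from row 2; 4 starts row 3. P = [[2, 5, 6, 7, 9], [3], [4]], Q = [[1, 2, 4, 5, 6], [3], [7]].
Insert 8: 8 bumps 9 from row 1; 9 appends to row 2. P = [[2, 5, 6, 7, 8], [3, 9], [4]], Q = [[1, 2, 4, 5, 6], [3, 8], [7]].
Insert 1: 1 bumps 2 from row 1; 2 bumps 3 from row 2; 3 bumps 4 from row 3; 4 starts row 4. P = [[1, 5, 6, 7, 8], [2, 9], [3], [4]], Q = [[1, 2, 4, 5, 6], [3, 8], [7], [9]].

So P = [[1, 5, 6, 7, 8], [2, 9], [3], [4]], Q = [[1, 2, 4, 5, 6], [3, 8], [7], [9]].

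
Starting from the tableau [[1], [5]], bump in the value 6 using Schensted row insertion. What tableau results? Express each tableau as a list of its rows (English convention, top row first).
6 is larger than every entry of row 1, so it is appended to row 1. The new tableau is [[1, 6], [5]].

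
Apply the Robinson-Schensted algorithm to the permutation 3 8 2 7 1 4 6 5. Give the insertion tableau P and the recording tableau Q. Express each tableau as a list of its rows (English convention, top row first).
P = [[1, 4, 5], [2, 6], [3, 7], [8]], Q = [[1, 2, 7], [3, 4], [5, 6], [8]]

Insert each entry of the permutation into P by Schensted row insertion, recording in Q the position of each new cell.

Insert 3: appended to row 1. P = [[3]], Q = [[1]].
Insert 8: appended to row 1. P = [[3, 8]], Q = [[1, 2]].
Insert 2: 2 bumps 3 from row 1; 3 starts row 2. P = [[2, 8], [3]], Q = [[1, 2], [3]].
Insert 7: 7 bumps 8 from row 1; 8 appends to row 2. P = [[2, 7], [3, 8]], Q = [[1, 2], [3, 4]].
Insert 1: 1 bumps 2 from row 1; 2 bumps 3 from row 2; 3 starts row 3. P = [[1, 7], [2, 8], [3]], Q = [[1, 2], [3, 4], [5]].
Insert 4: 4 bumps 7 from row 1; 7 bumps 8 from row 2; 8 appends to row 3. P = [[1, 4], [2, 7], [3, 8]], Q = [[1, 2], [3, 4], [5, 6]].
Insert 6: appended to row 1. P = [[1, 4, 6], [2, 7], [3, 8]], Q = [[1, 2, 7], [3, 4], [5, 6]].
Insert 5: 5 bumps 6 from row 1; 6 bumps 7 from row 2; 7 bumps 8 from row 3; 8 starts row 4. P = [[1, 4, 5], [2, 6], [3, 7], [8]], Q = [[1, 2, 7], [3, 4], [5, 6], [8]].

So P = [[1, 4, 5], [2, 6], [3, 7], [8]], Q = [[1, 2, 7], [3, 4], [5, 6], [8]].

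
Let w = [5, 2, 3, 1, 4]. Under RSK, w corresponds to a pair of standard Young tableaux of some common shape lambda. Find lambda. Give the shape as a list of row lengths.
[3, 1, 1]

Row-insert each entry into an empty tableau.

After inserting 5: P = [[5]].
After inserting 2: P = [[2], [5]].
After inserting 3: P = [[2, 3], [5]].
After inserting 1: P = [[1, 3], [2], [5]].
After inserting 4: P = [[1, 3, 4], [2], [5]].

The final insertion tableau P = [[1, 3, 4], [2], [5]] has shape [3, 1, 1].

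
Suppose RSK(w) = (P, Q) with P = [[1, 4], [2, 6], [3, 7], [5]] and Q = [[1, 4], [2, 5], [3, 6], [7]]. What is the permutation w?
Reverse the RSK construction: for i from n down to 1, find the cell of Q containing i, remove the entry at that cell from P, and reverse-bump it up through P; the value ejected from row 1 is w(i).

Step i=7: Q has 7 at row 4, column 1; remove 5 from row 4 of P and reverse-bump: 5 enters row 3 and ejects 3; 3 enters row 2 and ejects 2; 2 enters row 1 and ejects 1. So w(7) = 1. P is now [[2, 4], [3, 6], [5, 7]].
Step i=6: Q has 6 at row 3, column 2; remove 7 from row 3 of P and reverse-bump: 7 enters row 2 and ejects 6; 6 enters row 1 and ejects 4. So w(6) = 4. P is now [[2, 6], [3, 7], [5]].
Step i=5: Q has 5 at row 2, column 2; remove 7 from row 2 of P and reverse-bump: 7 enters row 1 and ejects 6. So w(5) = 6. P is now [[2, 7], [3], [5]].
Step i=4: Q has 4 at row 1, column 2; remove that cell from P, ejecting 7. So w(4) = 7. P is now [[2], [3], [5]].
Step i=3: Q has 3 at row 3, column 1; remove 5 from row 3 of P and reverse-bump: 5 enters row 2 and ejects 3; 3 enters row 1 and ejects 2. So w(3) = 2. P is now [[3], [5]].
Step i=2: Q has 2 at row 2, column 1; remove 5 from row 2 of P and reverse-bump: 5 enters row 1 and ejects 3. So w(2) = 3. P is now [[5]].
Step i=1: Q has 1 at row 1, column 1; remove that cell from P, ejecting 5. So w(1) = 5. P is now [].

So w = 5 3 2 7 6 4 1.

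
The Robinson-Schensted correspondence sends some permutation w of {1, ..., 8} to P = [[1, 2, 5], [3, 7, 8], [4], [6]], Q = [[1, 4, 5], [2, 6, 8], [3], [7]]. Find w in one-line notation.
6 4 1 7 8 3 2 5

Reverse the RSK construction: for i from n down to 1, find the cell of Q containing i, remove the entry at that cell from P, and reverse-bump it up through P; the value ejected from row 1 is w(i).

Step i=8: Q has 8 at row 2, column 3; remove 8 from row 2 of P and reverse-bump: 8 enters row 1 and ejects 5. So w(8) = 5. P is now [[1, 2, 8], [3, 7], [4], [6]].
Step i=7: Q has 7 at row 4, column 1; remove 6 from row 4 of P and reverse-bump: 6 enters row 3 and ejects 4; 4 enters row 2 and ejects 3; 3 enters row 1 and ejects 2. So w(7) = 2. P is now [[1, 3, 8], [4, 7], [6]].
Step i=6: Q has 6 at row 2, column 2; remove 7 from row 2 of P and reverse-bump: 7 enters row 1 and ejects 3. So w(6) = 3. P is now [[1, 7, 8], [4], [6]].
Step i=5: Q has 5 at row 1, column 3; remove that cell from P, ejecting 8. So w(5) = 8. P is now [[1, 7], [4], [6]].
Step i=4: Q has 4 at row 1, column 2; remove that cell from P, ejecting 7. So w(4) = 7. P is now [[1], [4], [6]].
Step i=3: Q has 3 at row 3, column 1; remove 6 from row 3 of P and reverse-bump: 6 enters row 2 and ejects 4; 4 enters row 1 and ejects 1. So w(3) = 1. P is now [[4], [6]].
Step i=2: Q has 2 at row 2, column 1; remove 6 from row 2 of P and reverse-bump: 6 enters row 1 and ejects 4. So w(2) = 4. P is now [[6]].
Step i=1: Q has 1 at row 1, column 1; remove that cell from P, ejecting 6. So w(1) = 6. P is now [].

So w = 6 4 1 7 8 3 2 5.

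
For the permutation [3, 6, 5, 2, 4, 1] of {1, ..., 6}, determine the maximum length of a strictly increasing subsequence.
2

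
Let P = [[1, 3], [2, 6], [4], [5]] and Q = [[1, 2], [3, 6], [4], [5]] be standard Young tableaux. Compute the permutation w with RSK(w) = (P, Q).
Reverse the RSK construction: for i from n down to 1, find the cell of Q containing i, remove the entry at that cell from P, and reverse-bump it up through P; the value ejected from row 1 is w(i).

Step i=6: Q has 6 at row 2, column 2; remove 6 from row 2 of P and reverse-bump: 6 enters row 1 and ejects 3. So w(6) = 3. P is now [[1, 6], [2], [4], [5]].
Step i=5: Q has 5 at row 4, column 1; remove 5 from row 4 of P and reverse-bump: 5 enters row 3 and ejects 4; 4 enters row 2 and ejects 2; 2 enters row 1 and ejects 1. So w(5) = 1. P is now [[2, 6], [4], [5]].
Step i=4: Q has 4 at row 3, column 1; remove 5 from row 3 of P and reverse-bump: 5 enters row 2 and ejects 4; 4 enters row 1 and ejects 2. So w(4) = 2. P is now [[4, 6], [5]].
Step i=3: Q has 3 at row 2, column 1; remove 5 from row 2 of P and reverse-bump: 5 enters row 1 and ejects 4. So w(3) = 4. P is now [[5, 6]].
Step i=2: Q has 2 at row 1, column 2; remove that cell from P, ejecting 6. So w(2) = 6. P is now [[5]].
Step i=1: Q has 1 at row 1, column 1; remove that cell from P, ejecting 5. So w(1) = 5. P is now [].

So w = 5 6 4 2 1 3.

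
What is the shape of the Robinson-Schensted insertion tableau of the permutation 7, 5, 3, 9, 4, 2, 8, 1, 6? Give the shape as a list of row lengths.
[3, 2, 2, 1, 1]

Row-insert each entry into an empty tableau.

After inserting 7: P = [[7]].
After inserting 5: P = [[5], [7]].
After inserting 3: P = [[3], [5], [7]].
After inserting 9: P = [[3, 9], [5], [7]].
After inserting 4: P = [[3, 4], [5, 9], [7]].
After inserting 2: P = [[2, 4], [3, 9], [5], [7]].
After inserting 8: P = [[2, 4, 8], [3, 9], [5], [7]].
After inserting 1: P = [[1, 4, 8], [2, 9], [3], [5], [7]].
After inserting 6: P = [[1, 4, 6], [2, 8], [3, 9], [5], [7]].

The final insertion tableau P = [[1, 4, 6], [2, 8], [3, 9], [5], [7]] has shape [3, 2, 2, 1, 1].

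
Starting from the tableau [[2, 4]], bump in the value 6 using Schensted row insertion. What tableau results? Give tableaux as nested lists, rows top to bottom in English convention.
6 is larger than every entry of row 1, so it is appended to row 1. The new tableau is [[2, 4, 6]].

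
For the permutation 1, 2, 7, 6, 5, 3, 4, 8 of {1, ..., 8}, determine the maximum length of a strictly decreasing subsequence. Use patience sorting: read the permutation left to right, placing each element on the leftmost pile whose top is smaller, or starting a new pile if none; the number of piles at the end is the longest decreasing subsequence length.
1: new pile. tops = [1]
2: onto pile 1 (replacing 1). tops = [2]
7: onto pile 1 (replacing 2). tops = [7]
6: new pile. tops = [7, 6]
5: new pile. tops = [7, 6, 5]
3: new pile. tops = [7, 6, 5, 3]
4: onto pile 4 (replacing 3). tops = [7, 6, 5, 4]
8: onto pile 1 (replacing 7). tops = [8, 6, 5, 4]

4 piles, so the longest decreasing subsequence has length 4.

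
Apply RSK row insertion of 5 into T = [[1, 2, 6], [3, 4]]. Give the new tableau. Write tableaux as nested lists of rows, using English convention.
[[1, 2, 5], [3, 4, 6]]

In row 1, 5 replaces 6 (the leftmost entry greater than 5); 6 is bumped to row 2. 6 is appended to row 2. The new tableau is [[1, 2, 5], [3, 4, 6]].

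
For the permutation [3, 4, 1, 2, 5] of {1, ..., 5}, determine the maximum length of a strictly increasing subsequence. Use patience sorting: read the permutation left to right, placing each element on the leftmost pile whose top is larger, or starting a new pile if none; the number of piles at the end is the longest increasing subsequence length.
3: new pile. tops = [3]
4: new pile. tops = [3, 4]
1: onto pile 1 (replacing 3). tops = [1, 4]
2: onto pile 2 (replacing 4). tops = [1, 2]
5: new pile. tops = [1, 2, 5]

3 piles, so the longest increasing subsequence has length 3.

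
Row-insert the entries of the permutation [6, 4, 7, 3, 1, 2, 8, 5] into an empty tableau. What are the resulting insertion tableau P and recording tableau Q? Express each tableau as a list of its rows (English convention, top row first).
Insert each entry of the permutation into P by Schensted row insertion, recording in Q the position of each new cell.

After inserting 6: P = [[6]].
After inserting 4: P = [[4], [6]].
After inserting 7: P = [[4, 7], [6]].
After inserting 3: P = [[3, 7], [4], [6]].
After inserting 1: P = [[1, 7], [3], [4], [6]].
After inserting 2: P = [[1, 2], [3, 7], [4], [6]].
After inserting 8: P = [[1, 2, 8], [3, 7], [4], [6]].
After inserting 5: P = [[1, 2, 5], [3, 7, 8], [4], [6]].

So P = [[1, 2, 5], [3, 7, 8], [4], [6]], Q = [[1, 3, 7], [2, 6, 8], [4], [5]].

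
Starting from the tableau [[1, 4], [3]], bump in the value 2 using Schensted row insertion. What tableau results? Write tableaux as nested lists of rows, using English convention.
In row 1, 2 replaces 4 (the leftmost entry greater than 2); 4 is bumped to row 2. 4 is appended to row 2. The new tableau is [[1, 2], [3, 4]].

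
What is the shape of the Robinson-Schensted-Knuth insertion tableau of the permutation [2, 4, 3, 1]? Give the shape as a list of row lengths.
Row-insert each entry into an empty tableau.

After inserting 2: P = [[2]].
After inserting 4: P = [[2, 4]].
After inserting 3: P = [[2, 3], [4]].
After inserting 1: P = [[1, 3], [2], [4]].

The final insertion tableau P = [[1, 3], [2], [4]] has shape [2, 1, 1].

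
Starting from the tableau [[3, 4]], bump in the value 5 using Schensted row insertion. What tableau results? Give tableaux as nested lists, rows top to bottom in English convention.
[[3, 4, 5]]

5 is larger than every entry of row 1, so it is appended to row 1. The new tableau is [[3, 4, 5]].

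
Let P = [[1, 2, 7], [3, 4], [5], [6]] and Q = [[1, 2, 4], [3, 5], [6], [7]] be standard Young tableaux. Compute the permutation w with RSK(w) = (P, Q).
Reverse RSK: for i = n, n-1, ..., 1, locate i in Q, remove the corresponding corner cell from P, and reverse-bump its entry up through P; the value ejected from row 1 is w(i).

So w = 3 6 1 7 5 4 2.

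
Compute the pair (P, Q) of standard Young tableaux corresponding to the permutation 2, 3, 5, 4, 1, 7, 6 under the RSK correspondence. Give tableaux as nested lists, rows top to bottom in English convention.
Insert each entry of the permutation into P by Schensted row insertion, recording in Q the position of each new cell.

Insert 2: appended to row 1. P = [[2]], Q = [[1]].
Insert 3: appended to row 1. P = [[2, 3]], Q = [[1, 2]].
Insert 5: appended to row 1. P = [[2, 3, 5]], Q = [[1, 2, 3]].
Insert 4: 4 bumps 5 from row 1; 5 starts row 2. P = [[2, 3, 4], [5]], Q = [[1, 2, 3], [4]].
Insert 1: 1 bumps 2 from row 1; 2 bumps 5 from row 2; 5 starts row 3. P = [[1, 3, 4], [2], [5]], Q = [[1, 2, 3], [4], [5]].
Insert 7: appended to row 1. P = [[1, 3, 4, 7], [2], [5]], Q = [[1, 2, 3, 6], [4], [5]].
Insert 6: 6 bumps 7 from row 1; 7 appends to row 2. P = [[1, 3, 4, 6], [2, 7], [5]], Q = [[1, 2, 3, 6], [4, 7], [5]].

So P = [[1, 3, 4, 6], [2, 7], [5]], Q = [[1, 2, 3, 6], [4, 7], [5]].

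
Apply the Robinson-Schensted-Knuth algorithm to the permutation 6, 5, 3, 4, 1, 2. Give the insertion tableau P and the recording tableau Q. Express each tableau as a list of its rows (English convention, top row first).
Insert each entry of the permutation into P by Schensted row insertion, recording in Q the position of each new cell.

Insert 6: appended to row 1. P = [[6]].
Insert 5: 5 bumps 6 from row 1; 6 starts row 2. P = [[5], [6]].
Insert 3: 3 bumps 5 from row 1; 5 bumps 6 from row 2; 6 starts row 3. P = [[3], [5], [6]].
Insert 4: appended to row 1. P = [[3, 4], [5], [6]].
Insert 1: 1 bumps 3 from row 1; 3 bumps 5 from row 2; 5 bumps 6 from row 3; 6 starts row 4. P = [[1, 4], [3], [5], [6]].
Insert 2: 2 bumps 4 from row 1; 4 appends to row 2. P = [[1, 2], [3, 4], [5], [6]].

So P = [[1, 2], [3, 4], [5], [6]], Q = [[1, 4], [2, 6], [3], [5]].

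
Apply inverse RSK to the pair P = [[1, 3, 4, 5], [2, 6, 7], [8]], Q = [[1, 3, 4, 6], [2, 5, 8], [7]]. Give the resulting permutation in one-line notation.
2 1 3 8 6 7 4 5

Reverse the RSK construction: for i from n down to 1, find the cell of Q containing i, remove the entry at that cell from P, and reverse-bump it up through P; the value ejected from row 1 is w(i).

Step i=8: Q has 8 at row 2, column 3; remove 7 from row 2 of P and reverse-bump: 7 enters row 1 and ejects 5. So w(8) = 5. P is now [[1, 3, 4, 7], [2, 6], [8]].
Step i=7: Q has 7 at row 3, column 1; remove 8 from row 3 of P and reverse-bump: 8 enters row 2 and ejects 6; 6 enters row 1 and ejects 4. So w(7) = 4. P is now [[1, 3, 6, 7], [2, 8]].
Step i=6: Q has 6 at row 1, column 4; remove that cell from P, ejecting 7. So w(6) = 7. P is now [[1, 3, 6], [2, 8]].
Step i=5: Q has 5 at row 2, column 2; remove 8 from row 2 of P and reverse-bump: 8 enters row 1 and ejects 6. So w(5) = 6. P is now [[1, 3, 8], [2]].
Step i=4: Q has 4 at row 1, column 3; remove that cell from P, ejecting 8. So w(4) = 8. P is now [[1, 3], [2]].
Step i=3: Q has 3 at row 1, column 2; remove that cell from P, ejecting 3. So w(3) = 3. P is now [[1], [2]].
Step i=2: Q has 2 at row 2, column 1; remove 2 from row 2 of P and reverse-bump: 2 enters row 1 and ejects 1. So w(2) = 1. P is now [[2]].
Step i=1: Q has 1 at row 1, column 1; remove that cell from P, ejecting 2. So w(1) = 2. P is now [].

So w = 2 1 3 8 6 7 4 5.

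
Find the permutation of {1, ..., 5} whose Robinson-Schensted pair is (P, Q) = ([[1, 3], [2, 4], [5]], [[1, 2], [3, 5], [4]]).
Reverse RSK: for i = n, n-1, ..., 1, locate i in Q, remove the corresponding corner cell from P, and reverse-bump its entry up through P; the value ejected from row 1 is w(i).

So w = 2 5 4 1 3.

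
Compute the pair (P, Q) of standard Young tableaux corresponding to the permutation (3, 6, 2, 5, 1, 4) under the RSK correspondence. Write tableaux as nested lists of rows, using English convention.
P = [[1, 4], [2, 5], [3, 6]], Q = [[1, 2], [3, 4], [5, 6]]

Insert each entry of the permutation into P by Schensted row insertion, recording in Q the position of each new cell.

Insert 3: appended to row 1. P = [[3]].
Insert 6: appended to row 1. P = [[3, 6]].
Insert 2: 2 bumps 3 from row 1; 3 starts row 2. P = [[2, 6], [3]].
Insert 5: 5 bumps 6 from row 1; 6 appends to row 2. P = [[2, 5], [3, 6]].
Insert 1: 1 bumps 2 from row 1; 2 bumps 3 from row 2; 3 starts row 3. P = [[1, 5], [2, 6], [3]].
Insert 4: 4 bumps 5 from row 1; 5 bumps 6 from row 2; 6 appends to row 3. P = [[1, 4], [2, 5], [3, 6]].

So P = [[1, 4], [2, 5], [3, 6]], Q = [[1, 2], [3, 4], [5, 6]].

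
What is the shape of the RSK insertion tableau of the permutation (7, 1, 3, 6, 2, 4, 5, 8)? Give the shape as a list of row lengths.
Row-insert each entry into an empty tableau.

After inserting 7: P = [[7]].
After inserting 1: P = [[1], [7]].
After inserting 3: P = [[1, 3], [7]].
After inserting 6: P = [[1, 3, 6], [7]].
After inserting 2: P = [[1, 2, 6], [3], [7]].
After inserting 4: P = [[1, 2, 4], [3, 6], [7]].
After inserting 5: P = [[1, 2, 4, 5], [3, 6], [7]].
After inserting 8: P = [[1, 2, 4, 5, 8], [3, 6], [7]].

The final insertion tableau P = [[1, 2, 4, 5, 8], [3, 6], [7]] has shape [5, 2, 1].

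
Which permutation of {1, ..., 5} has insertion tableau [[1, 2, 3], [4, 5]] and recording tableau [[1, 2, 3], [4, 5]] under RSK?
1 4 5 2 3

Reverse the RSK construction: for i from n down to 1, find the cell of Q containing i, remove the entry at that cell from P, and reverse-bump it up through P; the value ejected from row 1 is w(i).

Step i=5: Q has 5 at row 2, column 2; remove 5 from row 2 of P and reverse-bump: 5 enters row 1 and ejects 3. So w(5) = 3. P is now [[1, 2, 5], [4]].
Step i=4: Q has 4 at row 2, column 1; remove 4 from row 2 of P and reverse-bump: 4 enters row 1 and ejects 2. So w(4) = 2. P is now [[1, 4, 5]].
Step i=3: Q has 3 at row 1, column 3; remove that cell from P, ejecting 5. So w(3) = 5. P is now [[1, 4]].
Step i=2: Q has 2 at row 1, column 2; remove that cell from P, ejecting 4. So w(2) = 4. P is now [[1]].
Step i=1: Q has 1 at row 1, column 1; remove that cell from P, ejecting 1. So w(1) = 1. P is now [].

So w = 1 4 5 2 3.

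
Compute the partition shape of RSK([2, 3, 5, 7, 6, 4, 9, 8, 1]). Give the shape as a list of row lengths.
RSK row insertion gives P = [[1, 3, 4, 6, 8], [2, 9], [5], [7]], which has shape [5, 2, 1, 1].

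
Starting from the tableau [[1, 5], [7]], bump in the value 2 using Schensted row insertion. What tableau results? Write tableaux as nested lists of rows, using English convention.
[[1, 2], [5], [7]]

In row 1, 2 replaces 5 (the leftmost entry greater than 2); 5 is bumped to row 2. In row 2, 5 replaces 7 (the leftmost entry greater than 5); 7 is bumped to row 3. 7 starts a new row 3. The new tableau is [[1, 2], [5], [7]].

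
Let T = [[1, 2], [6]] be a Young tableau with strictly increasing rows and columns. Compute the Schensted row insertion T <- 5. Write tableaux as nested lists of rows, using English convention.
[[1, 2, 5], [6]]

5 is larger than every entry of row 1, so it is appended to row 1. The new tableau is [[1, 2, 5], [6]].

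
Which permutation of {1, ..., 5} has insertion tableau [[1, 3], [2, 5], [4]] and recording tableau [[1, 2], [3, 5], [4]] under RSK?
Reverse RSK: for i = n, n-1, ..., 1, locate i in Q, remove the corresponding corner cell from P, and reverse-bump its entry up through P; the value ejected from row 1 is w(i).

So w = 4 5 2 1 3.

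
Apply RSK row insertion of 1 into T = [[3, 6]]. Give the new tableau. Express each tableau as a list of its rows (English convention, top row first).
[[1, 6], [3]]

In row 1, 1 replaces 3 (the leftmost entry greater than 1); 3 is bumped to row 2. 3 starts a new row 2. The new tableau is [[1, 6], [3]].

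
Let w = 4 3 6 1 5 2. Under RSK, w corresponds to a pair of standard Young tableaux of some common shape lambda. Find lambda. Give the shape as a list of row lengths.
Row-insert each entry into an empty tableau.

After inserting 4: P = [[4]].
After inserting 3: P = [[3], [4]].
After inserting 6: P = [[3, 6], [4]].
After inserting 1: P = [[1, 6], [3], [4]].
After inserting 5: P = [[1, 5], [3, 6], [4]].
After inserting 2: P = [[1, 2], [3, 5], [4, 6]].

The final insertion tableau P = [[1, 2], [3, 5], [4, 6]] has shape [2, 2, 2].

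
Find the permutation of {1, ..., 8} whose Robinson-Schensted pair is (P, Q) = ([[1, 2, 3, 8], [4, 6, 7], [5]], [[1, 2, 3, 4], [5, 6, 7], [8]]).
Reverse the RSK construction: for i from n down to 1, find the cell of Q containing i, remove the entry at that cell from P, and reverse-bump it up through P; the value ejected from row 1 is w(i).

Step i=8: Q has 8 at row 3, column 1; remove 5 from row 3 of P and reverse-bump: 5 enters row 2 and ejects 4; 4 enters row 1 and ejects 3. So w(8) = 3. P is now [[1, 2, 4, 8], [5, 6, 7]].
Step i=7: Q has 7 at row 2, column 3; remove 7 from row 2 of P and reverse-bump: 7 enters row 1 and ejects 4. So w(7) = 4. P is now [[1, 2, 7, 8], [5, 6]].
Step i=6: Q has 6 at row 2, column 2; remove 6 from row 2 of P and reverse-bump: 6 enters row 1 and ejects 2. So w(6) = 2. P is now [[1, 6, 7, 8], [5]].
Step i=5: Q has 5 at row 2, column 1; remove 5 from row 2 of P and reverse-bump: 5 enters row 1 and ejects 1. So w(5) = 1. P is now [[5, 6, 7, 8]].
Step i=4: Q has 4 at row 1, column 4; remove that cell from P, ejecting 8. So w(4) = 8. P is now [[5, 6, 7]].
Step i=3: Q has 3 at row 1, column 3; remove that cell from P, ejecting 7. So w(3) = 7. P is now [[5, 6]].
Step i=2: Q has 2 at row 1, column 2; remove that cell from P, ejecting 6. So w(2) = 6. P is now [[5]].
Step i=1: Q has 1 at row 1, column 1; remove that cell from P, ejecting 5. So w(1) = 5. P is now [].

So w = 5 6 7 8 1 2 4 3.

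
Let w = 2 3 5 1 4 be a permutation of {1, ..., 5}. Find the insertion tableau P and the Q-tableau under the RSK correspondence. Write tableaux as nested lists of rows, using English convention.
Insert each entry of the permutation into P by Schensted row insertion, recording in Q the position of each new cell.

After inserting 2: P = [[2]].
After inserting 3: P = [[2, 3]].
After inserting 5: P = [[2, 3, 5]].
After inserting 1: P = [[1, 3, 5], [2]].
After inserting 4: P = [[1, 3, 4], [2, 5]].

So P = [[1, 3, 4], [2, 5]], Q = [[1, 2, 3], [4, 5]].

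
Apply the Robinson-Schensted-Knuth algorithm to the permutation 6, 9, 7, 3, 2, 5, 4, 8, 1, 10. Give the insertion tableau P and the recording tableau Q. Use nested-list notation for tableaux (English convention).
Insert each entry of the permutation into P by Schensted row insertion, recording in Q the position of each new cell.

After inserting 6: P = [[6]].
After inserting 9: P = [[6, 9]].
After inserting 7: P = [[6, 7], [9]].
After inserting 3: P = [[3, 7], [6], [9]].
After inserting 2: P = [[2, 7], [3], [6], [9]].
After inserting 5: P = [[2, 5], [3, 7], [6], [9]].
After inserting 4: P = [[2, 4], [3, 5], [6, 7], [9]].
After inserting 8: P = [[2, 4, 8], [3, 5], [6, 7], [9]].
After inserting 1: P = [[1, 4, 8], [2, 5], [3, 7], [6], [9]].
After inserting 10: P = [[1, 4, 8, 10], [2, 5], [3, 7], [6], [9]].

So P = [[1, 4, 8, 10], [2, 5], [3, 7], [6], [9]], Q = [[1, 2, 8, 10], [3, 6], [4, 7], [5], [9]].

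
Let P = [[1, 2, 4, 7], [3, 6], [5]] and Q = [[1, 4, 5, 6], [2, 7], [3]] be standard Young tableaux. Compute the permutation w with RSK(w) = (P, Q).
5 3 1 2 6 7 4

Reverse the RSK construction: for i from n down to 1, find the cell of Q containing i, remove the entry at that cell from P, and reverse-bump it up through P; the value ejected from row 1 is w(i).

Step i=7: Q has 7 at row 2, column 2; remove 6 from row 2 of P and reverse-bump: 6 enters row 1 and ejects 4. So w(7) = 4. P is now [[1, 2, 6, 7], [3], [5]].
Step i=6: Q has 6 at row 1, column 4; remove that cell from P, ejecting 7. So w(6) = 7. P is now [[1, 2, 6], [3], [5]].
Step i=5: Q has 5 at row 1, column 3; remove that cell from P, ejecting 6. So w(5) = 6. P is now [[1, 2], [3], [5]].
Step i=4: Q has 4 at row 1, column 2; remove that cell from P, ejecting 2. So w(4) = 2. P is now [[1], [3], [5]].
Step i=3: Q has 3 at row 3, column 1; remove 5 from row 3 of P and reverse-bump: 5 enters row 2 and ejects 3; 3 enters row 1 and ejects 1. So w(3) = 1. P is now [[3], [5]].
Step i=2: Q has 2 at row 2, column 1; remove 5 from row 2 of P and reverse-bump: 5 enters row 1 and ejects 3. So w(2) = 3. P is now [[5]].
Step i=1: Q has 1 at row 1, column 1; remove that cell from P, ejecting 5. So w(1) = 5. P is now [].

So w = 5 3 1 2 6 7 4.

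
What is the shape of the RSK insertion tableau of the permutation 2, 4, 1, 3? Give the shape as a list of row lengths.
Row-insert each entry into an empty tableau.

After inserting 2: P = [[2]].
After inserting 4: P = [[2, 4]].
After inserting 1: P = [[1, 4], [2]].
After inserting 3: P = [[1, 3], [2, 4]].

The final insertion tableau P = [[1, 3], [2, 4]] has shape [2, 2].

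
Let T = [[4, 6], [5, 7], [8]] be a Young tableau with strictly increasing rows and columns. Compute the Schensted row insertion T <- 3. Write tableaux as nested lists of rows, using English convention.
[[3, 6], [4, 7], [5], [8]]

In row 1, 3 replaces 4 (the leftmost entry greater than 3); 4 is bumped to row 2. In row 2, 4 replaces 5 (the leftmost entry greater than 4); 5 is bumped to row 3. In row 3, 5 replaces 8 (the leftmost entry greater than 5); 8 is bumped to row 4. 8 starts a new row 4. The new tableau is [[3, 6], [4, 7], [5], [8]].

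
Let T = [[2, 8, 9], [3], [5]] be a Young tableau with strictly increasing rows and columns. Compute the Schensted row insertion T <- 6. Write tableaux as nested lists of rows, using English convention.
In row 1, 6 replaces 8 (the leftmost entry greater than 6); 8 is bumped to row 2. 8 is appended to row 2. The new tableau is [[2, 6, 9], [3, 8], [5]].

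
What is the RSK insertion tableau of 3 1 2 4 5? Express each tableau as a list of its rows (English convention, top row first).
P = [[1, 2, 4, 5], [3]]

After inserting 3: P = [[3]].
After inserting 1: P = [[1], [3]].
After inserting 2: P = [[1, 2], [3]].
After inserting 4: P = [[1, 2, 4], [3]].
After inserting 5: P = [[1, 2, 4, 5], [3]].

So P = [[1, 2, 4, 5], [3]].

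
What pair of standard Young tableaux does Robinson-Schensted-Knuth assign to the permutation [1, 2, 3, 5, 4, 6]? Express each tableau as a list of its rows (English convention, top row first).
Insert each entry of the permutation into P by Schensted row insertion, recording in Q the position of each new cell.

Insert 1: appended to row 1. P = [[1]], Q = [[1]].
Insert 2: appended to row 1. P = [[1, 2]], Q = [[1, 2]].
Insert 3: appended to row 1. P = [[1, 2, 3]], Q = [[1, 2, 3]].
Insert 5: appended to row 1. P = [[1, 2, 3, 5]], Q = [[1, 2, 3, 4]].
Insert 4: 4 bumps 5 from row 1; 5 starts row 2. P = [[1, 2, 3, 4], [5]], Q = [[1, 2, 3, 4], [5]].
Insert 6: appended to row 1. P = [[1, 2, 3, 4, 6], [5]], Q = [[1, 2, 3, 4, 6], [5]].

So P = [[1, 2, 3, 4, 6], [5]], Q = [[1, 2, 3, 4, 6], [5]].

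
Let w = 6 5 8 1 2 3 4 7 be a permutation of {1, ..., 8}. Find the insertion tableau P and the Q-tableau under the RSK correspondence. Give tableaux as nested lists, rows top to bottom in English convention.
Insert each entry of the permutation into P by Schensted row insertion, recording in Q the position of each new cell.

Insert 6: appended to row 1. P = [[6]].
Insert 5: 5 bumps 6 from row 1; 6 starts row 2. P = [[5], [6]].
Insert 8: appended to row 1. P = [[5, 8], [6]].
Insert 1: 1 bumps 5 from row 1; 5 bumps 6 from row 2; 6 starts row 3. P = [[1, 8], [5], [6]].
Insert 2: 2 bumps 8 from row 1; 8 appends to row 2. P = [[1, 2], [5, 8], [6]].
Insert 3: appended to row 1. P = [[1, 2, 3], [5, 8], [6]].
Insert 4: appended to row 1. P = [[1, 2, 3, 4], [5, 8], [6]].
Insert 7: appended to row 1. P = [[1, 2, 3, 4, 7], [5, 8], [6]].

So P = [[1, 2, 3, 4, 7], [5, 8], [6]], Q = [[1, 3, 6, 7, 8], [2, 5], [4]].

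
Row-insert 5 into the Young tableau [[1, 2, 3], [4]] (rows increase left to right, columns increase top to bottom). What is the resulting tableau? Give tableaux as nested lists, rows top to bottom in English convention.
5 is larger than every entry of row 1, so it is appended to row 1. The new tableau is [[1, 2, 3, 5], [4]].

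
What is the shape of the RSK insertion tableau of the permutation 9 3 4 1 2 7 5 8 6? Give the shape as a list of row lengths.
[4, 4, 1]

Row-insert each entry into an empty tableau.

After inserting 9: P = [[9]].
After inserting 3: P = [[3], [9]].
After inserting 4: P = [[3, 4], [9]].
After inserting 1: P = [[1, 4], [3], [9]].
After inserting 2: P = [[1, 2], [3, 4], [9]].
After inserting 7: P = [[1, 2, 7], [3, 4], [9]].
After inserting 5: P = [[1, 2, 5], [3, 4, 7], [9]].
After inserting 8: P = [[1, 2, 5, 8], [3, 4, 7], [9]].
After inserting 6: P = [[1, 2, 5, 6], [3, 4, 7, 8], [9]].

The final insertion tableau P = [[1, 2, 5, 6], [3, 4, 7, 8], [9]] has shape [4, 4, 1].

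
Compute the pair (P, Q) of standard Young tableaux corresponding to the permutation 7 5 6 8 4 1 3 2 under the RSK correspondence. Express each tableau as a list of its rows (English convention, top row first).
Insert each entry of the permutation into P by Schensted row insertion, recording in Q the position of each new cell.

Insert 7: appended to row 1. P = [[7]].
Insert 5: 5 bumps 7 from row 1; 7 starts row 2. P = [[5], [7]].
Insert 6: appended to row 1. P = [[5, 6], [7]].
Insert 8: appended to row 1. P = [[5, 6, 8], [7]].
Insert 4: 4 bumps 5 from row 1; 5 bumps 7 from row 2; 7 starts row 3. P = [[4, 6, 8], [5], [7]].
Insert 1: 1 bumps 4 from row 1; 4 bumps 5 from row 2; 5 bumps 7 from row 3; 7 starts row 4. P = [[1, 6, 8], [4], [5], [7]].
Insert 3: 3 bumps 6 from row 1; 6 appends to row 2. P = [[1, 3, 8], [4, 6], [5], [7]].
Insert 2: 2 bumps 3 from row 1; 3 bumps 4 from row 2; 4 bumps 5 from row 3; 5 bumps 7 from row 4; 7 starts row 5. P = [[1, 2, 8], [3, 6], [4], [5], [7]].

So P = [[1, 2, 8], [3, 6], [4], [5], [7]], Q = [[1, 3, 4], [2, 7], [5], [6], [8]].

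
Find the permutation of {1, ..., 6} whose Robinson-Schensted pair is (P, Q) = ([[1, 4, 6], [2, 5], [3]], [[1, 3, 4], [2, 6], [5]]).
Reverse the RSK construction: for i from n down to 1, find the cell of Q containing i, remove the entry at that cell from P, and reverse-bump it up through P; the value ejected from row 1 is w(i).

Step i=6: Q has 6 at row 2, column 2; remove 5 from row 2 of P and reverse-bump: 5 enters row 1 and ejects 4. So w(6) = 4. P is now [[1, 5, 6], [2], [3]].
Step i=5: Q has 5 at row 3, column 1; remove 3 from row 3 of P and reverse-bump: 3 enters row 2 and ejects 2; 2 enters row 1 and ejects 1. So w(5) = 1. P is now [[2, 5, 6], [3]].
Step i=4: Q has 4 at row 1, column 3; remove that cell from P, ejecting 6. So w(4) = 6. P is now [[2, 5], [3]].
Step i=3: Q has 3 at row 1, column 2; remove that cell from P, ejecting 5. So w(3) = 5. P is now [[2], [3]].
Step i=2: Q has 2 at row 2, column 1; remove 3 from row 2 of P and reverse-bump: 3 enters row 1 and ejects 2. So w(2) = 2. P is now [[3]].
Step i=1: Q has 1 at row 1, column 1; remove that cell from P, ejecting 3. So w(1) = 3. P is now [].

So w = 3 2 5 6 1 4.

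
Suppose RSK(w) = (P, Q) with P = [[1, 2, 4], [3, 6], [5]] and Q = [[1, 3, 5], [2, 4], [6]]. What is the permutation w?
Reverse RSK: for i = n, n-1, ..., 1, locate i in Q, remove the corresponding corner cell from P, and reverse-bump its entry up through P; the value ejected from row 1 is w(i).

So w = 5 1 6 3 4 2.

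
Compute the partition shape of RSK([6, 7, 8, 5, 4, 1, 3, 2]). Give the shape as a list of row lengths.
[3, 2, 1, 1, 1]

Row-insert each entry into an empty tableau.

After inserting 6: P = [[6]].
After inserting 7: P = [[6, 7]].
After inserting 8: P = [[6, 7, 8]].
After inserting 5: P = [[5, 7, 8], [6]].
After inserting 4: P = [[4, 7, 8], [5], [6]].
After inserting 1: P = [[1, 7, 8], [4], [5], [6]].
After inserting 3: P = [[1, 3, 8], [4, 7], [5], [6]].
After inserting 2: P = [[1, 2, 8], [3, 7], [4], [5], [6]].

The final insertion tableau P = [[1, 2, 8], [3, 7], [4], [5], [6]] has shape [3, 2, 1, 1, 1].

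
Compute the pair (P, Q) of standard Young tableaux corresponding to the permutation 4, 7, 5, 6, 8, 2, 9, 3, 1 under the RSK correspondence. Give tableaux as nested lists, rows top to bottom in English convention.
Insert each entry of the permutation into P by Schensted row insertion, recording in Q the position of each new cell.

Insert 4: appended to row 1. P = [[4]].
Insert 7: appended to row 1. P = [[4, 7]].
Insert 5: 5 bumps 7 from row 1; 7 starts row 2. P = [[4, 5], [7]].
Insert 6: appended to row 1. P = [[4, 5, 6], [7]].
Insert 8: appended to row 1. P = [[4, 5, 6, 8], [7]].
Insert 2: 2 bumps 4 from row 1; 4 bumps 7 from row 2; 7 starts row 3. P = [[2, 5, 6, 8], [4], [7]].
Insert 9: appended to row 1. P = [[2, 5, 6, 8, 9], [4], [7]].
Insert 3: 3 bumps 5 from row 1; 5 appends to row 2. P = [[2, 3, 6, 8, 9], [4, 5], [7]].
Insert 1: 1 bumps 2 from row 1; 2 bumps 4 from row 2; 4 bumps 7 from row 3; 7 starts row 4. P = [[1, 3, 6, 8, 9], [2, 5], [4], [7]].

So P = [[1, 3, 6, 8, 9], [2, 5], [4], [7]], Q = [[1, 2, 4, 5, 7], [3, 8], [6], [9]].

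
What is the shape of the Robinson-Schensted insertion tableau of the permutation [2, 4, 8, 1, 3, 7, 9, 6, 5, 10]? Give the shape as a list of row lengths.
Row-insert each entry into an empty tableau.

After inserting 2: P = [[2]].
After inserting 4: P = [[2, 4]].
After inserting 8: P = [[2, 4, 8]].
After inserting 1: P = [[1, 4, 8], [2]].
After inserting 3: P = [[1, 3, 8], [2, 4]].
After inserting 7: P = [[1, 3, 7], [2, 4, 8]].
After inserting 9: P = [[1, 3, 7, 9], [2, 4, 8]].
After inserting 6: P = [[1, 3, 6, 9], [2, 4, 7], [8]].
After inserting 5: P = [[1, 3, 5, 9], [2, 4, 6], [7], [8]].
After inserting 10: P = [[1, 3, 5, 9, 10], [2, 4, 6], [7], [8]].

The final insertion tableau P = [[1, 3, 5, 9, 10], [2, 4, 6], [7], [8]] has shape [5, 3, 1, 1].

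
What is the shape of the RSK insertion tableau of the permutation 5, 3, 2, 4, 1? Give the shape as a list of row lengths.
Row-insert each entry into an empty tableau.

After inserting 5: P = [[5]].
After inserting 3: P = [[3], [5]].
After inserting 2: P = [[2], [3], [5]].
After inserting 4: P = [[2, 4], [3], [5]].
After inserting 1: P = [[1, 4], [2], [3], [5]].

The final insertion tableau P = [[1, 4], [2], [3], [5]] has shape [2, 1, 1, 1].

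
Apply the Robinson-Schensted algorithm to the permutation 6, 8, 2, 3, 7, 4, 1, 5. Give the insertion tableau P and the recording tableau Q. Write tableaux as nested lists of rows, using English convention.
P = [[1, 3, 4, 5], [2, 7], [6], [8]], Q = [[1, 2, 5, 8], [3, 4], [6], [7]]

Insert each entry of the permutation into P by Schensted row insertion, recording in Q the position of each new cell.

Insert 6: appended to row 1. P = [[6]].
Insert 8: appended to row 1. P = [[6, 8]].
Insert 2: 2 bumps 6 from row 1; 6 starts row 2. P = [[2, 8], [6]].
Insert 3: 3 bumps 8 from row 1; 8 appends to row 2. P = [[2, 3], [6, 8]].
Insert 7: appended to row 1. P = [[2, 3, 7], [6, 8]].
Insert 4: 4 bumps 7 from row 1; 7 bumps 8 from row 2; 8 starts row 3. P = [[2, 3, 4], [6, 7], [8]].
Insert 1: 1 bumps 2 from row 1; 2 bumps 6 from row 2; 6 bumps 8 from row 3; 8 starts row 4. P = [[1, 3, 4], [2, 7], [6], [8]].
Insert 5: appended to row 1. P = [[1, 3, 4, 5], [2, 7], [6], [8]].

So P = [[1, 3, 4, 5], [2, 7], [6], [8]], Q = [[1, 2, 5, 8], [3, 4], [6], [7]].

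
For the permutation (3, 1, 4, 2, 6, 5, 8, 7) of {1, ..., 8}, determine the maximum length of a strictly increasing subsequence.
4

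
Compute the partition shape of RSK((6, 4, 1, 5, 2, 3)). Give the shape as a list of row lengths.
RSK row insertion gives P = [[1, 2, 3], [4, 5], [6]], which has shape [3, 2, 1].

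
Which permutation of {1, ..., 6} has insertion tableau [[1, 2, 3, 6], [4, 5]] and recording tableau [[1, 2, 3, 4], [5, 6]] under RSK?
1 4 5 6 2 3

Reverse RSK: for i = n, n-1, ..., 1, locate i in Q, remove the corresponding corner cell from P, and reverse-bump its entry up through P; the value ejected from row 1 is w(i).

So w = 1 4 5 6 2 3.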